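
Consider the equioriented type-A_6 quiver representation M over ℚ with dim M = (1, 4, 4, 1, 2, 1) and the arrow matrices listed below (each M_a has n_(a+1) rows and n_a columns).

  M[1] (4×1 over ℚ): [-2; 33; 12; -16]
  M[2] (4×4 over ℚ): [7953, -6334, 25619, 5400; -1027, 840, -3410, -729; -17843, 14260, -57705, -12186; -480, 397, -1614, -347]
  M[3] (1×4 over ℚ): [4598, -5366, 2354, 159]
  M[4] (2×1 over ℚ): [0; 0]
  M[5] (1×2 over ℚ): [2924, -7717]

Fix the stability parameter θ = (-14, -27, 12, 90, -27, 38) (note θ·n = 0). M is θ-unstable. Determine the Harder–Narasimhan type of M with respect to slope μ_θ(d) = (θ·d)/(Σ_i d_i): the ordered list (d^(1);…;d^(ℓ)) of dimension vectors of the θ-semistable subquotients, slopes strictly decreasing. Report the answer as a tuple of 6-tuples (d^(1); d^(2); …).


Interval decomposition of M: I[1,4], I[2,2], I[2,3]^2, I[3,3], I[5,5], I[5,6].
HN type (ℓ=5): μ^(1)=90; μ^(2)=38; μ^(3)=12; μ^(4)=-41/2; μ^(5)=-27

((0, 0, 0, 1, 0, 0); (0, 0, 0, 0, 0, 1); (0, 0, 4, 0, 0, 0); (1, 1, 0, 0, 0, 0); (0, 3, 0, 0, 2, 0))


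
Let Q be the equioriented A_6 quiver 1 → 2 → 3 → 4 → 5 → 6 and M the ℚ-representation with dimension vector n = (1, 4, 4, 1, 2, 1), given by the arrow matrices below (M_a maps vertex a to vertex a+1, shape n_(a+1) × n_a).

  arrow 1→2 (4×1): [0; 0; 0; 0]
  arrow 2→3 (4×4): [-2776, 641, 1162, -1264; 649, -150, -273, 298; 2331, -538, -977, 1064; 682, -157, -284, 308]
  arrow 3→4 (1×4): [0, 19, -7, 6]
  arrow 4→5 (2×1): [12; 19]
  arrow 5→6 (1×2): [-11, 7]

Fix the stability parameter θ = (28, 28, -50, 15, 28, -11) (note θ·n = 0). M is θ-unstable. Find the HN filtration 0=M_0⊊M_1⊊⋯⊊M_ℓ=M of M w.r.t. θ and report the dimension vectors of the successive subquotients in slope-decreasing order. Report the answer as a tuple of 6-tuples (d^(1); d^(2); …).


Barcode: M ≅ I[1,1], I[2,2], I[2,3]^2, I[2,6], I[3,3], I[5,5]. HN layers by μ_θ (4 steps, strictly decreasing):
  μ^(1)=28; μ^(2)=32/3; μ^(3)=-11; μ^(4)=-50

((1, 1, 0, 0, 1, 0); (0, 0, 0, 1, 1, 1); (0, 3, 3, 0, 0, 0); (0, 0, 1, 0, 0, 0))


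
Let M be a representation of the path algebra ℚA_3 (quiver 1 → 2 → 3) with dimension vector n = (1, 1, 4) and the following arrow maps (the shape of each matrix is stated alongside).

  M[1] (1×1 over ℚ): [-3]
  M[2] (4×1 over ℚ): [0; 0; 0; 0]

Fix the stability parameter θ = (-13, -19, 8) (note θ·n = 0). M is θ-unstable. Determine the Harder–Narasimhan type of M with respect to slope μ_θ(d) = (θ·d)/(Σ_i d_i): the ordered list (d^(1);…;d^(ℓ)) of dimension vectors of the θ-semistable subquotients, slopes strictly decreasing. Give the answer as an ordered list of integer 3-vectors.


Via rank(M_{q-1}∘⋯∘M_p): M ≅ I[1,2], I[3,3]^4.
μ_θ-semistable layers: μ^(1)=8; μ^(2)=-16

((0, 0, 4); (1, 1, 0))


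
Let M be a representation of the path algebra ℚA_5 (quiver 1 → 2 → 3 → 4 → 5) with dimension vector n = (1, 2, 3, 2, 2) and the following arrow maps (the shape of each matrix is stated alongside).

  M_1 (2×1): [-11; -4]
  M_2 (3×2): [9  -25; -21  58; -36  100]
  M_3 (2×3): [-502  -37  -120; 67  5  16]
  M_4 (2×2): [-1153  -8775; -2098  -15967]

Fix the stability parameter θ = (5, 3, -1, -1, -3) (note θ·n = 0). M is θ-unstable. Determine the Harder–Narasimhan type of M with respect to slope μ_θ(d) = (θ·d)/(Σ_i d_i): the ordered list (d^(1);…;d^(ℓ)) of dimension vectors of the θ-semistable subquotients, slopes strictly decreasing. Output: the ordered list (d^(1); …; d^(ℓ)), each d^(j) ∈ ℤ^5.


Barcode: M ≅ I[1,5], I[2,5], I[3,3]. HN layers by μ_θ (3 steps, strictly decreasing):
  μ^(1)=3/5; μ^(2)=-1/2; μ^(3)=-1

((1, 1, 1, 1, 1); (0, 1, 1, 1, 1); (0, 0, 1, 0, 0))


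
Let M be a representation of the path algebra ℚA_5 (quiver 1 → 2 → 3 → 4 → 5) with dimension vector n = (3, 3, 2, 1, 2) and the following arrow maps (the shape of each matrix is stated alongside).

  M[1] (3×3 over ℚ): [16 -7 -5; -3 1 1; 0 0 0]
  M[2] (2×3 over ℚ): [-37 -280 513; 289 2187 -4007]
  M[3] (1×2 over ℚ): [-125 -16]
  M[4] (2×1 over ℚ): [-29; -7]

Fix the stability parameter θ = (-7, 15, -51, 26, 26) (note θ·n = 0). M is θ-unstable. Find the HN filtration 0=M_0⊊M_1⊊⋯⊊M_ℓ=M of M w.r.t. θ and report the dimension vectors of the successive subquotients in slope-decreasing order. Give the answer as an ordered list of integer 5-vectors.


Via rank(M_{q-1}∘⋯∘M_p): M ≅ I[1,1], I[1,3], I[1,5], I[2,2], I[5,5].
μ_θ-semistable layers: μ^(1)=26; μ^(2)=15; μ^(3)=-7; μ^(4)=-43/3

((0, 0, 0, 1, 2); (0, 1, 0, 0, 0); (1, 0, 0, 0, 0); (2, 2, 2, 0, 0))


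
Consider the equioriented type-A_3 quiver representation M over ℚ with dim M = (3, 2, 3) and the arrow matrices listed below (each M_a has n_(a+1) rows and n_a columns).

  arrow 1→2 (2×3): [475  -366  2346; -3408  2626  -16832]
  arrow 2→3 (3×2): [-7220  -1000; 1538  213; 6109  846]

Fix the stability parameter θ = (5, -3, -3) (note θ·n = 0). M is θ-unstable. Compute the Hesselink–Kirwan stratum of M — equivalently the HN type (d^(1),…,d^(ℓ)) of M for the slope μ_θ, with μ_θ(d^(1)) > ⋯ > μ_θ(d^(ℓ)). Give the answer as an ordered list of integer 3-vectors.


Barcode: M ≅ I[1,1], I[1,3]^2, I[3,3]. HN layers by μ_θ (3 steps, strictly decreasing):
  μ^(1)=5; μ^(2)=-1/3; μ^(3)=-3

((1, 0, 0); (2, 2, 2); (0, 0, 1))


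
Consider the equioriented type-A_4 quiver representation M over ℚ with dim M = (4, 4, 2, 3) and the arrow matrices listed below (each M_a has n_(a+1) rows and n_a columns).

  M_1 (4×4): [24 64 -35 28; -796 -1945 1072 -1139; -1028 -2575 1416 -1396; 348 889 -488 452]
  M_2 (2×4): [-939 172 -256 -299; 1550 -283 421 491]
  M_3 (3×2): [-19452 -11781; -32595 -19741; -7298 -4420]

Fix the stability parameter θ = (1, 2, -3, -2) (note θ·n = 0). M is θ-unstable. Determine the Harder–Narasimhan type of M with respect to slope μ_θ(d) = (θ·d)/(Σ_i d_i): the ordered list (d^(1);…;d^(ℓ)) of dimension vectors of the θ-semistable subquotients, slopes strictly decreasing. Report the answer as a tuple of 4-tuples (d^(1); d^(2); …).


Via rank(M_{q-1}∘⋯∘M_p): M ≅ I[1,1], I[1,2], I[1,4]^2, I[2,2], I[4,4].
μ_θ-semistable layers: μ^(1)=2; μ^(2)=1; μ^(3)=-1/2; μ^(4)=-2

((0, 2, 0, 0); (2, 0, 0, 0); (2, 2, 2, 2); (0, 0, 0, 1))


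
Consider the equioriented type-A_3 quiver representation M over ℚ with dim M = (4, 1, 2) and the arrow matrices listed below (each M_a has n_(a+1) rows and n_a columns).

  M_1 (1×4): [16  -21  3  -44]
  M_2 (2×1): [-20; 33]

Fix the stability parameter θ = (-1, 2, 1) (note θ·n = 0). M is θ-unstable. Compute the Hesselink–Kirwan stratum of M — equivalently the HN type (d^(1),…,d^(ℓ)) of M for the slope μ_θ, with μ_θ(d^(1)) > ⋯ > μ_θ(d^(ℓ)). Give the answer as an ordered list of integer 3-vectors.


Via rank(M_{q-1}∘⋯∘M_p): M ≅ I[1,1]^3, I[1,3], I[3,3].
μ_θ-semistable layers: μ^(1)=3/2; μ^(2)=1; μ^(3)=-1

((0, 1, 1); (0, 0, 1); (4, 0, 0))


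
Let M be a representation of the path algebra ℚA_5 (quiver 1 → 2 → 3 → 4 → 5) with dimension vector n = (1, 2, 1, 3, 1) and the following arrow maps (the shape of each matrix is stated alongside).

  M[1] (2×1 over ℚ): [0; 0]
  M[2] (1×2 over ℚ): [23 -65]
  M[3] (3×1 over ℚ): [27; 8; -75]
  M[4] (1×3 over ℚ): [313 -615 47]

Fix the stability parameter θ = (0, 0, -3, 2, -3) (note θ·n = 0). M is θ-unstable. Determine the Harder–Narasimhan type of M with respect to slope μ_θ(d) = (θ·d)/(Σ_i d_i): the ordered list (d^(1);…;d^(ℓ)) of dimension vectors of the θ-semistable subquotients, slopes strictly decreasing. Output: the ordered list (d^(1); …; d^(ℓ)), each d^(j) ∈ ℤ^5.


Via rank(M_{q-1}∘⋯∘M_p): M ≅ I[1,1], I[2,2], I[2,5], I[4,4]^2.
μ_θ-semistable layers: μ^(1)=2; μ^(2)=0; μ^(3)=-1/2; μ^(4)=-3/2

((0, 0, 0, 2, 0); (1, 1, 0, 0, 0); (0, 0, 0, 1, 1); (0, 1, 1, 0, 0))


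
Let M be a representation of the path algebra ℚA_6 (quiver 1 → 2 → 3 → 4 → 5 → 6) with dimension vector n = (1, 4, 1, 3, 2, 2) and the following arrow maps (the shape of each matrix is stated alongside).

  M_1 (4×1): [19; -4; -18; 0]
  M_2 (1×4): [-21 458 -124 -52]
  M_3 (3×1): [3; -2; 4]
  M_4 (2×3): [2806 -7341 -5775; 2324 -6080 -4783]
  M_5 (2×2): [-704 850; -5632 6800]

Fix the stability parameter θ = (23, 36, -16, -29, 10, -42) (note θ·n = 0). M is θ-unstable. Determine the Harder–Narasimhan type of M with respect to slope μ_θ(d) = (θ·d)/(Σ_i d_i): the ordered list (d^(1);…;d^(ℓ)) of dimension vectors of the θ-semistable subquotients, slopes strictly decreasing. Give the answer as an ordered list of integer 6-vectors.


Via rank(M_{q-1}∘⋯∘M_p): M ≅ I[1,4], I[2,2]^3, I[4,5], I[4,6], I[6,6].
μ_θ-semistable layers: μ^(1)=36; μ^(2)=10; μ^(3)=7/2; μ^(4)=-16; μ^(5)=-29; μ^(6)=-42

((0, 3, 0, 0, 0, 0); (0, 0, 0, 0, 1, 0); (1, 1, 1, 1, 0, 0); (0, 0, 0, 0, 1, 1); (0, 0, 0, 2, 0, 0); (0, 0, 0, 0, 0, 1))


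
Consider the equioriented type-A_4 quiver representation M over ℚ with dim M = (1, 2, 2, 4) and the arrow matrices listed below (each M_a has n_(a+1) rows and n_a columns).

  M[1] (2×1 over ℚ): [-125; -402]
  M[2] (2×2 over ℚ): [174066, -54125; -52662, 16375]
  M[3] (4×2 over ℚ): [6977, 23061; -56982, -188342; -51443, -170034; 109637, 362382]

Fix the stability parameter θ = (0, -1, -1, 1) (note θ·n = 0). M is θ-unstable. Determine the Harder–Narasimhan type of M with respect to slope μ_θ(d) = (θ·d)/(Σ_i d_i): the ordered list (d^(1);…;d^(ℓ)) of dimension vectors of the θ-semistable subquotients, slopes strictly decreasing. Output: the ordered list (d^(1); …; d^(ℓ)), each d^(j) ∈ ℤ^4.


Interval decomposition of M: I[1,2], I[2,4], I[3,4], I[4,4]^2.
HN type (ℓ=3): μ^(1)=1; μ^(2)=-1/2; μ^(3)=-1

((0, 0, 0, 4); (1, 1, 0, 0); (0, 1, 2, 0))


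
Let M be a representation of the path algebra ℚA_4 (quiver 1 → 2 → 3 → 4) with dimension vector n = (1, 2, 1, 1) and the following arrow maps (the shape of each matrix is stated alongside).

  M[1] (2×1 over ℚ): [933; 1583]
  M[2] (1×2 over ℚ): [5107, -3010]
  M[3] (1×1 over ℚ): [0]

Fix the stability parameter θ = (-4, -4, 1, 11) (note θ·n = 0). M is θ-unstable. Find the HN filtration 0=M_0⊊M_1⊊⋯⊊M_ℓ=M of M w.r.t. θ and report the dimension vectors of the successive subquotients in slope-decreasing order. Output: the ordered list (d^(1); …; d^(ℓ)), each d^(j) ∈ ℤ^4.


Via rank(M_{q-1}∘⋯∘M_p): M ≅ I[1,3], I[2,2], I[4,4].
μ_θ-semistable layers: μ^(1)=11; μ^(2)=1; μ^(3)=-4

((0, 0, 0, 1); (0, 0, 1, 0); (1, 2, 0, 0))


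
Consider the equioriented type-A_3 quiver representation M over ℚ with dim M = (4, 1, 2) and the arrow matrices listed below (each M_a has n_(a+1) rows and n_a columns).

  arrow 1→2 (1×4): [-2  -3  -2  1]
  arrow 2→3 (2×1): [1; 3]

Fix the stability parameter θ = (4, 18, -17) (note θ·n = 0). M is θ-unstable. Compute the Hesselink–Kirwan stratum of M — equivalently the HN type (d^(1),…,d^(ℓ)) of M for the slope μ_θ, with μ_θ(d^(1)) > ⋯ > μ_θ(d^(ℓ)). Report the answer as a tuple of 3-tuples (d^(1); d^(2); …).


Interval decomposition of M: I[1,1]^3, I[1,3], I[3,3].
HN type (ℓ=3): μ^(1)=4; μ^(2)=5/3; μ^(3)=-17

((3, 0, 0); (1, 1, 1); (0, 0, 1))


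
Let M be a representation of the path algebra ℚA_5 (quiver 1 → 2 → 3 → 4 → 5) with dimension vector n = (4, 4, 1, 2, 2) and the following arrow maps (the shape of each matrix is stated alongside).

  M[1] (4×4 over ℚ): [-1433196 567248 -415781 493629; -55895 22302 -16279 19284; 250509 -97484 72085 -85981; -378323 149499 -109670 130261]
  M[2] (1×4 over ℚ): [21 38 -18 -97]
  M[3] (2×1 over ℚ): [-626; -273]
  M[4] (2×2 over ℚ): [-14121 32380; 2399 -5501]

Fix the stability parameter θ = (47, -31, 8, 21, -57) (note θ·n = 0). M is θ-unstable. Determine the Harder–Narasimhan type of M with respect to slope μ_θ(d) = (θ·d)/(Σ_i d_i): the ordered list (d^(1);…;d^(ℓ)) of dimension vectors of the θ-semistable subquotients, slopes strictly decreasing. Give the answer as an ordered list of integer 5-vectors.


Via rank(M_{q-1}∘⋯∘M_p): M ≅ I[1,2]^3, I[1,5], I[4,5].
μ_θ-semistable layers: μ^(1)=8; μ^(2)=-12/5; μ^(3)=-18

((3, 3, 0, 0, 0); (1, 1, 1, 1, 1); (0, 0, 0, 1, 1))


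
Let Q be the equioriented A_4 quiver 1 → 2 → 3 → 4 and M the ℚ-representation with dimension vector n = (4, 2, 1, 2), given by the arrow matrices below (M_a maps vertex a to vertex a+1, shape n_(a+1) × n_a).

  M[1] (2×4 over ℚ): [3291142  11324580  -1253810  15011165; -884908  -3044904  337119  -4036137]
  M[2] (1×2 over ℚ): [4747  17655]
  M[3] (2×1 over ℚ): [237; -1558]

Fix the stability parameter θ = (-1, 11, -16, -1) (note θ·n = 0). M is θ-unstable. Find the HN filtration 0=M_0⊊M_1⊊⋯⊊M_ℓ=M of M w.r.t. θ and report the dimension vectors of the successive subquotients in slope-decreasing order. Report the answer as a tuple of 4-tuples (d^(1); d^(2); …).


Interval decomposition of M: I[1,1]^2, I[1,2], I[1,4], I[4,4].
HN type (ℓ=3): μ^(1)=11; μ^(2)=-1; μ^(3)=-2

((0, 1, 0, 0); (3, 0, 0, 2); (1, 1, 1, 0))


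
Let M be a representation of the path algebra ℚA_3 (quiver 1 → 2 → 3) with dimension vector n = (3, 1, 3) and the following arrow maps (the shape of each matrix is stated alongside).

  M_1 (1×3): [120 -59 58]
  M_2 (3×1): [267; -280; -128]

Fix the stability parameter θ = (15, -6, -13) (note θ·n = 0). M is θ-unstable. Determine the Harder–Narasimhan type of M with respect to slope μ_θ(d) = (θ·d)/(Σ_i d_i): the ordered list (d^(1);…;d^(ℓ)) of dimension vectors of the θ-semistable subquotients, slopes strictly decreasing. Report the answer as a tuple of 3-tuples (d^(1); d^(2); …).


Interval decomposition of M: I[1,1]^2, I[1,3], I[3,3]^2.
HN type (ℓ=3): μ^(1)=15; μ^(2)=-4/3; μ^(3)=-13

((2, 0, 0); (1, 1, 1); (0, 0, 2))


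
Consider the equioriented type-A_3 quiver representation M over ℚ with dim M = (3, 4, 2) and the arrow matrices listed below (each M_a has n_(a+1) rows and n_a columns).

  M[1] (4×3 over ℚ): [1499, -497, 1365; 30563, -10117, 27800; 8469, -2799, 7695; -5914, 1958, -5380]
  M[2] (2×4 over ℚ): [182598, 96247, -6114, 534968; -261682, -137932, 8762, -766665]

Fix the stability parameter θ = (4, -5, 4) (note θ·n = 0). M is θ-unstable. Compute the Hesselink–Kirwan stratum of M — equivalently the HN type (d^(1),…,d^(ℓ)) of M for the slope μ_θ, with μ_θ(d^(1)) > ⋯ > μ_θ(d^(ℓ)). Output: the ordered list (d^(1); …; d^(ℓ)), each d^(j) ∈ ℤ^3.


Via rank(M_{q-1}∘⋯∘M_p): M ≅ I[1,1], I[1,2], I[1,3], I[2,2], I[2,3].
μ_θ-semistable layers: μ^(1)=4; μ^(2)=-1/2; μ^(3)=-5

((1, 0, 2); (2, 2, 0); (0, 2, 0))


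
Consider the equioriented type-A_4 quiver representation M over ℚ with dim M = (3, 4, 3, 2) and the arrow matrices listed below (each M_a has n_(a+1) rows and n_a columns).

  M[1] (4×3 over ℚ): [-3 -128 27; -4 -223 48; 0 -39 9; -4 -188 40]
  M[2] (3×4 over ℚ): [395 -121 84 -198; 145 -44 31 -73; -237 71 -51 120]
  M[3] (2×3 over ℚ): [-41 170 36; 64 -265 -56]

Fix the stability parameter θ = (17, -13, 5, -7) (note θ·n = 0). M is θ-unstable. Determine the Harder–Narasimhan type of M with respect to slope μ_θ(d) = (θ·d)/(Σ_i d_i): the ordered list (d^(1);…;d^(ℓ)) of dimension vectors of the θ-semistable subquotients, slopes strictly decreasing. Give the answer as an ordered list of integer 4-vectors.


Interval decomposition of M: I[1,3], I[1,4]^2, I[2,2].
HN type (ℓ=4): μ^(1)=5; μ^(2)=2; μ^(3)=1/2; μ^(4)=-13

((0, 0, 1, 0); (1, 1, 0, 0); (2, 2, 2, 2); (0, 1, 0, 0))


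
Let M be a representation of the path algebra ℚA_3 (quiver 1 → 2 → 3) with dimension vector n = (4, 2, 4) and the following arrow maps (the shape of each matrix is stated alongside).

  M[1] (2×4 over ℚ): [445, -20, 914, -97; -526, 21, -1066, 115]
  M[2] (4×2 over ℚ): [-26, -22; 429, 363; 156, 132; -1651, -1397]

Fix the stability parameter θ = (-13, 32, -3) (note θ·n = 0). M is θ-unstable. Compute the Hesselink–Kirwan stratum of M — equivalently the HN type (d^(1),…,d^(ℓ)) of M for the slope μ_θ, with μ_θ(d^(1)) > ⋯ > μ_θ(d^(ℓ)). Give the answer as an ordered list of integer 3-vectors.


Interval decomposition of M: I[1,1]^2, I[1,2], I[1,3], I[3,3]^3.
HN type (ℓ=4): μ^(1)=32; μ^(2)=29/2; μ^(3)=-3; μ^(4)=-13

((0, 1, 0); (0, 1, 1); (0, 0, 3); (4, 0, 0))


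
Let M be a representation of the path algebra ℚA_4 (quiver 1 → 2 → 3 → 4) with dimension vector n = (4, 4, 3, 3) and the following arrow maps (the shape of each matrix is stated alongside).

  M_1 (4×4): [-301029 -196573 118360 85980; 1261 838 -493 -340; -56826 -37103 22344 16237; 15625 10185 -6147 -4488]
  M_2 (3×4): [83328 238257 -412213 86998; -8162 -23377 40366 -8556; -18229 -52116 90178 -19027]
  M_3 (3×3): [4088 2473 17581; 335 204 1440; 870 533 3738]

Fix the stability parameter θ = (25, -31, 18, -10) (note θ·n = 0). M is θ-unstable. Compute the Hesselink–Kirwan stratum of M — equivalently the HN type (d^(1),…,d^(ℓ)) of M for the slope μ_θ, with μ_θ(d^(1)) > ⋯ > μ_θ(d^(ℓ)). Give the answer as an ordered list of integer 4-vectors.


Interval decomposition of M: I[1,2], I[1,4]^3.
HN type (ℓ=2): μ^(1)=4; μ^(2)=-3

((0, 0, 3, 3); (4, 4, 0, 0))


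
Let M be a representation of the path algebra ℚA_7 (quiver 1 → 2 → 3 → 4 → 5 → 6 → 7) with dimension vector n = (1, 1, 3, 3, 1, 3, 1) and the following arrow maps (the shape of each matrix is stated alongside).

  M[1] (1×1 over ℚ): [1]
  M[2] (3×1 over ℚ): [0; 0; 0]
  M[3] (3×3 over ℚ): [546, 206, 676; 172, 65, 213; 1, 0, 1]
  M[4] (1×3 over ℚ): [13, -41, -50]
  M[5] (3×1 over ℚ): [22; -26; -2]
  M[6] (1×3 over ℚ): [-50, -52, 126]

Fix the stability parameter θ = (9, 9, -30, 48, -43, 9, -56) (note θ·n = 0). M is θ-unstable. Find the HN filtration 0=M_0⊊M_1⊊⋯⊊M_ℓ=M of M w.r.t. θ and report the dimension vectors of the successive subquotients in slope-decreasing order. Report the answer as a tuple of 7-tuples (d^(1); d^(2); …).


Via rank(M_{q-1}∘⋯∘M_p): M ≅ I[1,2], I[3,4]^2, I[3,6], I[6,6], I[6,7].
μ_θ-semistable layers: μ^(1)=48; μ^(2)=9; μ^(3)=5/2; μ^(4)=-47/2; μ^(5)=-30

((0, 0, 0, 2, 0, 0, 0); (1, 1, 0, 0, 0, 2, 0); (0, 0, 0, 1, 1, 0, 0); (0, 0, 0, 0, 0, 1, 1); (0, 0, 3, 0, 0, 0, 0))


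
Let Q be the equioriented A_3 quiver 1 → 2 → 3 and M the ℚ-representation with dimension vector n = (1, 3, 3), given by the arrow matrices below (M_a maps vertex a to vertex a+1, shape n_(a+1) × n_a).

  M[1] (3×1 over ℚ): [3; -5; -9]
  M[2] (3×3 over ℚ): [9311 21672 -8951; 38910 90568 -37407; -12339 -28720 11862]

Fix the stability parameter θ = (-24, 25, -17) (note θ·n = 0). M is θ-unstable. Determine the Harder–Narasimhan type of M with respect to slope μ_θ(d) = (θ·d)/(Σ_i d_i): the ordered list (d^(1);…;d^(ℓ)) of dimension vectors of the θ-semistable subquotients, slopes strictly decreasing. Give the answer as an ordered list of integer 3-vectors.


Barcode: M ≅ I[1,3], I[2,2], I[2,3], I[3,3]. HN layers by μ_θ (4 steps, strictly decreasing):
  μ^(1)=25; μ^(2)=4; μ^(3)=-17; μ^(4)=-24

((0, 1, 0); (0, 2, 2); (0, 0, 1); (1, 0, 0))


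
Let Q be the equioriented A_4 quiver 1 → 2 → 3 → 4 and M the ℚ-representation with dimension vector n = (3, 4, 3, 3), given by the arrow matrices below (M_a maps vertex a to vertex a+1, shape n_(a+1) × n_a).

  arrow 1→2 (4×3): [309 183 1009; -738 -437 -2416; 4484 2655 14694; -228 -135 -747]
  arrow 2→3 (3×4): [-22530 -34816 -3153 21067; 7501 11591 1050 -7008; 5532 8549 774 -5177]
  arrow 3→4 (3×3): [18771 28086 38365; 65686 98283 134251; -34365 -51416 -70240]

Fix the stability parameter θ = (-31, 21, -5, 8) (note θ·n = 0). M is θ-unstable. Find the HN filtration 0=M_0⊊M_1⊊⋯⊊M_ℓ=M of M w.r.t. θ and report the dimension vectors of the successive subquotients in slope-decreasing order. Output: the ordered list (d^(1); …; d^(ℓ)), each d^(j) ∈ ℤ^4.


Via rank(M_{q-1}∘⋯∘M_p): M ≅ I[1,4]^3, I[2,2].
μ_θ-semistable layers: μ^(1)=21; μ^(2)=8; μ^(3)=-31

((0, 1, 0, 0); (0, 3, 3, 3); (3, 0, 0, 0))


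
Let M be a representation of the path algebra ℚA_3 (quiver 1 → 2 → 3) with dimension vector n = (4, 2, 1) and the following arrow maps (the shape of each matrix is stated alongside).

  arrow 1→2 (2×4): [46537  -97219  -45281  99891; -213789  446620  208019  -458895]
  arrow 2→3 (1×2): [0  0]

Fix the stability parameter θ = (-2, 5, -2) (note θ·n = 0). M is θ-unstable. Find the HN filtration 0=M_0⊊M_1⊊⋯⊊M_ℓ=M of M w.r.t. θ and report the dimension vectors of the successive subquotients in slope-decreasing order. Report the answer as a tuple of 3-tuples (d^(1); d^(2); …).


Barcode: M ≅ I[1,1]^2, I[1,2]^2, I[3,3]. HN layers by μ_θ (2 steps, strictly decreasing):
  μ^(1)=5; μ^(2)=-2

((0, 2, 0); (4, 0, 1))


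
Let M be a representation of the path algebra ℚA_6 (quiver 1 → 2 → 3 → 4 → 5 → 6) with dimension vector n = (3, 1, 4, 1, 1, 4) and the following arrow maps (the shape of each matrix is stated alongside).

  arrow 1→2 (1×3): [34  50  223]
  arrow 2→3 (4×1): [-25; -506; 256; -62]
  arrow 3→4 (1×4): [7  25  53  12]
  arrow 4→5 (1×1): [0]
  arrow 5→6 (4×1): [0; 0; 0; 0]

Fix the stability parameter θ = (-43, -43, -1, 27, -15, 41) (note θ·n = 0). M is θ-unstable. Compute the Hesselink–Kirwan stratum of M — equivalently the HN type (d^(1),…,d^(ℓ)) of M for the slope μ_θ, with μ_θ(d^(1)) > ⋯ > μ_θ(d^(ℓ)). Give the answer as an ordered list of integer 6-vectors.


Interval decomposition of M: I[1,1]^2, I[1,4], I[3,3]^3, I[5,5], I[6,6]^4.
HN type (ℓ=5): μ^(1)=41; μ^(2)=27; μ^(3)=-1; μ^(4)=-15; μ^(5)=-43

((0, 0, 0, 0, 0, 4); (0, 0, 0, 1, 0, 0); (0, 0, 4, 0, 0, 0); (0, 0, 0, 0, 1, 0); (3, 1, 0, 0, 0, 0))


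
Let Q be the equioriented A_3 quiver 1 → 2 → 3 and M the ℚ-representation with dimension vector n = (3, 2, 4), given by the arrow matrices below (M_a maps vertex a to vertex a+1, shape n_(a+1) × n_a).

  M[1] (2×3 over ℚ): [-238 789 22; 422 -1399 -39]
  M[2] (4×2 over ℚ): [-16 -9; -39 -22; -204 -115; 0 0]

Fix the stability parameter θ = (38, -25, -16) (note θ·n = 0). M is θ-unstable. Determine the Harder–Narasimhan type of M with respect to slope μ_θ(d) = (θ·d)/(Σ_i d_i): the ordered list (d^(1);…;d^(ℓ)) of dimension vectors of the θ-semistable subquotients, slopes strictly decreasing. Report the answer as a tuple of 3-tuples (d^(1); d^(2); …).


Barcode: M ≅ I[1,1], I[1,3]^2, I[3,3]^2. HN layers by μ_θ (3 steps, strictly decreasing):
  μ^(1)=38; μ^(2)=-1; μ^(3)=-16

((1, 0, 0); (2, 2, 2); (0, 0, 2))


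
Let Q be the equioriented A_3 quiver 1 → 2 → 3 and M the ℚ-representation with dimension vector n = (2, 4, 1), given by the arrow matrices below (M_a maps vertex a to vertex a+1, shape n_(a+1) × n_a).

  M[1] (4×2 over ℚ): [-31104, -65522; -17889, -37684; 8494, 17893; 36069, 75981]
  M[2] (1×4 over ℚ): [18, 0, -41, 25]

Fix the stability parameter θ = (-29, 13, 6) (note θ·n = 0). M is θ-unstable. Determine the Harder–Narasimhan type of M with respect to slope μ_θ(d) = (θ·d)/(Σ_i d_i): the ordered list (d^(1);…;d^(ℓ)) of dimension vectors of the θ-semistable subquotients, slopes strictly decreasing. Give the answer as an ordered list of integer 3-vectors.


Barcode: M ≅ I[1,2], I[1,3], I[2,2]^2. HN layers by μ_θ (3 steps, strictly decreasing):
  μ^(1)=13; μ^(2)=19/2; μ^(3)=-29

((0, 3, 0); (0, 1, 1); (2, 0, 0))


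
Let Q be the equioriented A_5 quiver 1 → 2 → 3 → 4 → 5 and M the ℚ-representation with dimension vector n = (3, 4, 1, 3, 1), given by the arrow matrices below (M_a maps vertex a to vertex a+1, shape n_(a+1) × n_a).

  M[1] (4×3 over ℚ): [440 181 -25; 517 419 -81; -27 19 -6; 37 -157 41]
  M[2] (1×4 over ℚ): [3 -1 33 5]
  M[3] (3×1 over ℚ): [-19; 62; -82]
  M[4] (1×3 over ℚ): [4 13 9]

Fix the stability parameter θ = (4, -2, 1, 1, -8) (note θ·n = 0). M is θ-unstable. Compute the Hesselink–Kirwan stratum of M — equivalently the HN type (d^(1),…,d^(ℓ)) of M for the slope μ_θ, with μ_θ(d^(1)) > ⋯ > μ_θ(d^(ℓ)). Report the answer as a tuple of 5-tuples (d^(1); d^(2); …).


Barcode: M ≅ I[1,2]^2, I[1,5], I[2,2], I[4,4]^2. HN layers by μ_θ (3 steps, strictly decreasing):
  μ^(1)=1; μ^(2)=-4/5; μ^(3)=-2

((2, 2, 0, 2, 0); (1, 1, 1, 1, 1); (0, 1, 0, 0, 0))


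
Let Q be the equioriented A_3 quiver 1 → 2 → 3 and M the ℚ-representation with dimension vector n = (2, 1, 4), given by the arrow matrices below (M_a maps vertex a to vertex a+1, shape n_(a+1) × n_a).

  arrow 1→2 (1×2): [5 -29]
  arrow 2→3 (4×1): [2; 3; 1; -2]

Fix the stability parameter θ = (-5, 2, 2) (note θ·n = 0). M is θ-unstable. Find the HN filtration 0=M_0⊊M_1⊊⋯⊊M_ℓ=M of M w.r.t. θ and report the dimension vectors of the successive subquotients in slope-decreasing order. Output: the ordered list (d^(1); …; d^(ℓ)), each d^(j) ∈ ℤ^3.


Via rank(M_{q-1}∘⋯∘M_p): M ≅ I[1,1], I[1,3], I[3,3]^3.
μ_θ-semistable layers: μ^(1)=2; μ^(2)=-5

((0, 1, 4); (2, 0, 0))


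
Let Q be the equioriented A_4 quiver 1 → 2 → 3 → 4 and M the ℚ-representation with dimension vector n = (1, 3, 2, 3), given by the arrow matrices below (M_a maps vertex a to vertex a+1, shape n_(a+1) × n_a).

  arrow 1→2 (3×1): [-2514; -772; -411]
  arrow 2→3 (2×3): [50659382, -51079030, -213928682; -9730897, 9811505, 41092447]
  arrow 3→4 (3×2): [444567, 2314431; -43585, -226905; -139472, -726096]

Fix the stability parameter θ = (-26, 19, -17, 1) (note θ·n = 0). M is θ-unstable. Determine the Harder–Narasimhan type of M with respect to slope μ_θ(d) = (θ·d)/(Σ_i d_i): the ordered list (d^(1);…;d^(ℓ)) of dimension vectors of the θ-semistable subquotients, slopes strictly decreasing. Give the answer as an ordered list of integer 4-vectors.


Interval decomposition of M: I[1,4], I[2,2]^2, I[3,3], I[4,4]^2.
HN type (ℓ=4): μ^(1)=19; μ^(2)=1; μ^(3)=-17; μ^(4)=-26

((0, 2, 0, 0); (0, 1, 1, 3); (0, 0, 1, 0); (1, 0, 0, 0))


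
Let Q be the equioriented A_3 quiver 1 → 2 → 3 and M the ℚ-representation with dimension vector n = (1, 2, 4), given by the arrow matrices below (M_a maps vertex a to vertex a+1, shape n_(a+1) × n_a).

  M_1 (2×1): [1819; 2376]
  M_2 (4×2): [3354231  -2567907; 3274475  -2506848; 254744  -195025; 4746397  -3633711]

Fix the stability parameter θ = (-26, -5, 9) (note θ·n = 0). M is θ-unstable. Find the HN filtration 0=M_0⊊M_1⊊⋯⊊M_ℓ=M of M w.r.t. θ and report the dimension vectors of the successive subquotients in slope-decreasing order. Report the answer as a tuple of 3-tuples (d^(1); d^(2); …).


Via rank(M_{q-1}∘⋯∘M_p): M ≅ I[1,3], I[2,3], I[3,3]^2.
μ_θ-semistable layers: μ^(1)=9; μ^(2)=-5; μ^(3)=-26

((0, 0, 4); (0, 2, 0); (1, 0, 0))


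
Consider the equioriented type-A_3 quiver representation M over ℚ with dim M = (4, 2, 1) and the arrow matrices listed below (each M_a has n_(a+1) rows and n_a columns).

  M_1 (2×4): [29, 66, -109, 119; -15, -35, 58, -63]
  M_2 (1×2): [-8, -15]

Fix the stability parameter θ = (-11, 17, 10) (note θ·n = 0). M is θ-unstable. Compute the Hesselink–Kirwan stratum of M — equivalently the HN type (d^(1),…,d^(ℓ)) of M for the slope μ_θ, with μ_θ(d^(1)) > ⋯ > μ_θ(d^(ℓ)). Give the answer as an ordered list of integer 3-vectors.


Interval decomposition of M: I[1,1]^2, I[1,2], I[1,3].
HN type (ℓ=3): μ^(1)=17; μ^(2)=27/2; μ^(3)=-11

((0, 1, 0); (0, 1, 1); (4, 0, 0))


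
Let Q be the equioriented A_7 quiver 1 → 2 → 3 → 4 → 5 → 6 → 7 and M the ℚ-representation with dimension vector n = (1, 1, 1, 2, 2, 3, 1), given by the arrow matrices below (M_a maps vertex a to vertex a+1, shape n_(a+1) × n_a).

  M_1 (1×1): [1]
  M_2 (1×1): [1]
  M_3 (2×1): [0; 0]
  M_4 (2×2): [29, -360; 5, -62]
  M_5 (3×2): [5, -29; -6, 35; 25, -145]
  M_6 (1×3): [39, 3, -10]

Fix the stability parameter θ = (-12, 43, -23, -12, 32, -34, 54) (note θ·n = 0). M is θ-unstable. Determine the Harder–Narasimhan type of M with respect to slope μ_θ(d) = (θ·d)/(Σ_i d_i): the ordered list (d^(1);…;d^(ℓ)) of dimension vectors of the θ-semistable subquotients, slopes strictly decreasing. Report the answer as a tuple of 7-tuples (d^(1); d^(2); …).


Interval decomposition of M: I[1,3], I[4,6], I[4,7], I[6,6].
HN type (ℓ=5): μ^(1)=54; μ^(2)=10; μ^(3)=-1; μ^(4)=-12; μ^(5)=-34

((0, 0, 0, 0, 0, 0, 1); (0, 1, 1, 0, 0, 0, 0); (0, 0, 0, 0, 2, 2, 0); (1, 0, 0, 2, 0, 0, 0); (0, 0, 0, 0, 0, 1, 0))


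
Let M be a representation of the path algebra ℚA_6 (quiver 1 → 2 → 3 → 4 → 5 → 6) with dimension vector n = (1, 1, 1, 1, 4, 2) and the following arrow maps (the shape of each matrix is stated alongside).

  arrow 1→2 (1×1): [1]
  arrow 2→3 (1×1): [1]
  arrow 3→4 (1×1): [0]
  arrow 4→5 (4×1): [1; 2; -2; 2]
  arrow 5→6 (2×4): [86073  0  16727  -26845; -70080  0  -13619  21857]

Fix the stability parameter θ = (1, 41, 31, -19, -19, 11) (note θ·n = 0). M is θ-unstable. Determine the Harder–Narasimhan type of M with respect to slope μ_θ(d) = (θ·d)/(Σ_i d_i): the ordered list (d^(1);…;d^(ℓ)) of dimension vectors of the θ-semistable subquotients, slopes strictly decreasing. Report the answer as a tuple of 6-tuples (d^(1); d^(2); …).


Interval decomposition of M: I[1,3], I[4,6], I[5,5]^2, I[5,6].
HN type (ℓ=4): μ^(1)=36; μ^(2)=11; μ^(3)=1; μ^(4)=-19

((0, 1, 1, 0, 0, 0); (0, 0, 0, 0, 0, 2); (1, 0, 0, 0, 0, 0); (0, 0, 0, 1, 4, 0))


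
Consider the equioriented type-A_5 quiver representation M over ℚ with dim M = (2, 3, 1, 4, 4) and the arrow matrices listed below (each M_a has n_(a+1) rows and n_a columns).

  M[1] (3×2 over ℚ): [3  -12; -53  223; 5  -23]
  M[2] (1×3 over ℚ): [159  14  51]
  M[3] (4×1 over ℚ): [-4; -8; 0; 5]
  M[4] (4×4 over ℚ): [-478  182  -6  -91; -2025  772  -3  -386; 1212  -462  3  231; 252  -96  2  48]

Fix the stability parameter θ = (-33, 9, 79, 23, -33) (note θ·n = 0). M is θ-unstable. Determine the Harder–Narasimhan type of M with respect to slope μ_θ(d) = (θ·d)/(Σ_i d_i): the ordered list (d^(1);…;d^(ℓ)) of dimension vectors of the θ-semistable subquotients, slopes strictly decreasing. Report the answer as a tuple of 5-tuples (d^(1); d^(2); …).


Barcode: M ≅ I[1,2], I[1,5], I[2,2], I[4,4], I[4,5]^2, I[5,5]. HN layers by μ_θ (4 steps, strictly decreasing):
  μ^(1)=23; μ^(2)=9; μ^(3)=-5; μ^(4)=-33

((0, 0, 1, 2, 1); (0, 3, 0, 0, 0); (0, 0, 0, 2, 2); (2, 0, 0, 0, 1))


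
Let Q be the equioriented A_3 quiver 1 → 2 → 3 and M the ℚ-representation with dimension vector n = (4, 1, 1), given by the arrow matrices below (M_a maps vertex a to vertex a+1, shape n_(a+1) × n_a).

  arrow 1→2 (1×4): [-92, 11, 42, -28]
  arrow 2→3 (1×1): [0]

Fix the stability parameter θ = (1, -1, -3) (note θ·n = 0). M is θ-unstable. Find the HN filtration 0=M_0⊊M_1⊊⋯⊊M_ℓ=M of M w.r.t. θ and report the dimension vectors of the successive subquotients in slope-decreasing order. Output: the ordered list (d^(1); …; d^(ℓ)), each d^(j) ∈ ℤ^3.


Interval decomposition of M: I[1,1]^3, I[1,2], I[3,3].
HN type (ℓ=3): μ^(1)=1; μ^(2)=0; μ^(3)=-3

((3, 0, 0); (1, 1, 0); (0, 0, 1))


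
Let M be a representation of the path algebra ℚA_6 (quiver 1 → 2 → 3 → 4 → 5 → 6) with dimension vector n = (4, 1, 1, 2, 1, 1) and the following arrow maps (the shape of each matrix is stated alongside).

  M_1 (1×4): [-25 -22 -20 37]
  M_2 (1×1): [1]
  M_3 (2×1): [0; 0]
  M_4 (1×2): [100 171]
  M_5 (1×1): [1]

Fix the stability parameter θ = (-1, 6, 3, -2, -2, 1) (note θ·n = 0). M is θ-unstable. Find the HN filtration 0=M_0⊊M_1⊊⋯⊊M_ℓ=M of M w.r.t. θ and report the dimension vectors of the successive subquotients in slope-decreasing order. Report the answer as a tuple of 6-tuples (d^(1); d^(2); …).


Via rank(M_{q-1}∘⋯∘M_p): M ≅ I[1,1]^3, I[1,3], I[4,4], I[4,6].
μ_θ-semistable layers: μ^(1)=9/2; μ^(2)=1; μ^(3)=-1; μ^(4)=-2

((0, 1, 1, 0, 0, 0); (0, 0, 0, 0, 0, 1); (4, 0, 0, 0, 0, 0); (0, 0, 0, 2, 1, 0))


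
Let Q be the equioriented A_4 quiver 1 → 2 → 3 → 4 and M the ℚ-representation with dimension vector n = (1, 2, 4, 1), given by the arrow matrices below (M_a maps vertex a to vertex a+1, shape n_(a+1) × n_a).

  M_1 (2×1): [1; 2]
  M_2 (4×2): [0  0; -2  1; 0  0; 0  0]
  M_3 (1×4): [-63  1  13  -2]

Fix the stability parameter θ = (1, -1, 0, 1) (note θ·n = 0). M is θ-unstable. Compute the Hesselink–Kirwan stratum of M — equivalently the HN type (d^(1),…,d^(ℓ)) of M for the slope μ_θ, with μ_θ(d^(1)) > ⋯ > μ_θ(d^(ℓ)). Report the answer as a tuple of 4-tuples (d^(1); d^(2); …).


Interval decomposition of M: I[1,2], I[2,4], I[3,3]^3.
HN type (ℓ=3): μ^(1)=1; μ^(2)=0; μ^(3)=-1

((0, 0, 0, 1); (1, 1, 4, 0); (0, 1, 0, 0))


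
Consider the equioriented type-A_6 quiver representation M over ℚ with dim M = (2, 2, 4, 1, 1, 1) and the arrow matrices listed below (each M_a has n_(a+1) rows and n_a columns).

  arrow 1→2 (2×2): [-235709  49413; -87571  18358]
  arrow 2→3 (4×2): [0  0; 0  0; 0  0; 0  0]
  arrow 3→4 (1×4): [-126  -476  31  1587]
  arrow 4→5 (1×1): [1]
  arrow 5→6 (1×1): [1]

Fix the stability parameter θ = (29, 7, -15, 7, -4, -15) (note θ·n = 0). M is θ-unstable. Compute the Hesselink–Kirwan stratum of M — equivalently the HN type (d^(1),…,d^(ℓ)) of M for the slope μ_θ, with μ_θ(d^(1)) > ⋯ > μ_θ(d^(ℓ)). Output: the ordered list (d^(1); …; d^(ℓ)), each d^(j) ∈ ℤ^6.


Via rank(M_{q-1}∘⋯∘M_p): M ≅ I[1,2]^2, I[3,3]^3, I[3,6].
μ_θ-semistable layers: μ^(1)=18; μ^(2)=-4; μ^(3)=-15

((2, 2, 0, 0, 0, 0); (0, 0, 0, 1, 1, 1); (0, 0, 4, 0, 0, 0))


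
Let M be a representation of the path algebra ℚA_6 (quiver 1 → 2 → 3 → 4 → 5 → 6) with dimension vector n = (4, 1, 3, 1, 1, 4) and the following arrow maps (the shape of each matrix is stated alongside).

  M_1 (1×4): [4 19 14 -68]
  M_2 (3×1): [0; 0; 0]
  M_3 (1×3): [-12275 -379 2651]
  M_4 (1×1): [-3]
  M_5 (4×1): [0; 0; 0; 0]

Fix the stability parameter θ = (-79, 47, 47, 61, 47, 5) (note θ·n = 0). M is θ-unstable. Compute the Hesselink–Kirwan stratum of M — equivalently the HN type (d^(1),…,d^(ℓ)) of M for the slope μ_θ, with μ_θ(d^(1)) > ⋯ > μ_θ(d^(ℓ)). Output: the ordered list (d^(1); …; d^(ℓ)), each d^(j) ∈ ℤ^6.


Interval decomposition of M: I[1,1]^3, I[1,2], I[3,3]^2, I[3,5], I[6,6]^4.
HN type (ℓ=4): μ^(1)=54; μ^(2)=47; μ^(3)=5; μ^(4)=-79

((0, 0, 0, 1, 1, 0); (0, 1, 3, 0, 0, 0); (0, 0, 0, 0, 0, 4); (4, 0, 0, 0, 0, 0))


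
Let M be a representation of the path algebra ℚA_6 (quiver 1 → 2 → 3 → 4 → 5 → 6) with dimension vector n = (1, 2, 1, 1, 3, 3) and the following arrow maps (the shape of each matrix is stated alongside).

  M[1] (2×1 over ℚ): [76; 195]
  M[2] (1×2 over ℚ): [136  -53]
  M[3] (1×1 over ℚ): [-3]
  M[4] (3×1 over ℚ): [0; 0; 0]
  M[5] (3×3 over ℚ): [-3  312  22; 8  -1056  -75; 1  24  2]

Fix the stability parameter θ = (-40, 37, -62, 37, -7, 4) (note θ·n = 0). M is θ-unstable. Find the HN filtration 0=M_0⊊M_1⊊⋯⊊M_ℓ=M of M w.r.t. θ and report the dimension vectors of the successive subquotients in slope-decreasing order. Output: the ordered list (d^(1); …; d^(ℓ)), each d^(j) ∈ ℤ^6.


Via rank(M_{q-1}∘⋯∘M_p): M ≅ I[1,4], I[2,2], I[5,5], I[5,6]^2, I[6,6].
μ_θ-semistable layers: μ^(1)=37; μ^(2)=4; μ^(3)=-7; μ^(4)=-25/2; μ^(5)=-40

((0, 1, 0, 1, 0, 0); (0, 0, 0, 0, 0, 3); (0, 0, 0, 0, 3, 0); (0, 1, 1, 0, 0, 0); (1, 0, 0, 0, 0, 0))


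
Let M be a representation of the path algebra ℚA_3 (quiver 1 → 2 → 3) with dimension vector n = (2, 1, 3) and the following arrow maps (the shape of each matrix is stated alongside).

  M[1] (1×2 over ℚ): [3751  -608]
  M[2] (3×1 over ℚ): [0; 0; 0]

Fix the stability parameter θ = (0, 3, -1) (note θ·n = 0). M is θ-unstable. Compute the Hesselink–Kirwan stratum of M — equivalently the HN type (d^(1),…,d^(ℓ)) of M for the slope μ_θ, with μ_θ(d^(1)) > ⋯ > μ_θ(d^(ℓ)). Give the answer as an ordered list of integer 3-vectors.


Via rank(M_{q-1}∘⋯∘M_p): M ≅ I[1,1], I[1,2], I[3,3]^3.
μ_θ-semistable layers: μ^(1)=3; μ^(2)=0; μ^(3)=-1

((0, 1, 0); (2, 0, 0); (0, 0, 3))


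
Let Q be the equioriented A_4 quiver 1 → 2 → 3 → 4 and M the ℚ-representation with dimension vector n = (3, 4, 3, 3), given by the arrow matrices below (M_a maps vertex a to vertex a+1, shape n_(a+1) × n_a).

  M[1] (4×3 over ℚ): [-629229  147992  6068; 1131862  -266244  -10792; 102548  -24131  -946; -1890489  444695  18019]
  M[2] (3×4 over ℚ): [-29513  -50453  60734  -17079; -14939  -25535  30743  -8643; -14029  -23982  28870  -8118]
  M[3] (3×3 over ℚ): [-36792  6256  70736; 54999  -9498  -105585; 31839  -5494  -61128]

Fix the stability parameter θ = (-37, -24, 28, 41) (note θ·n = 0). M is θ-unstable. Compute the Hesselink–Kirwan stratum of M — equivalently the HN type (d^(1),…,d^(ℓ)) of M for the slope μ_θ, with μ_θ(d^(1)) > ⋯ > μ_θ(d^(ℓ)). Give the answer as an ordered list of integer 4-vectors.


Interval decomposition of M: I[1,3], I[1,4]^2, I[2,2], I[4,4].
HN type (ℓ=4): μ^(1)=41; μ^(2)=28; μ^(3)=-24; μ^(4)=-37

((0, 0, 0, 3); (0, 0, 3, 0); (0, 4, 0, 0); (3, 0, 0, 0))


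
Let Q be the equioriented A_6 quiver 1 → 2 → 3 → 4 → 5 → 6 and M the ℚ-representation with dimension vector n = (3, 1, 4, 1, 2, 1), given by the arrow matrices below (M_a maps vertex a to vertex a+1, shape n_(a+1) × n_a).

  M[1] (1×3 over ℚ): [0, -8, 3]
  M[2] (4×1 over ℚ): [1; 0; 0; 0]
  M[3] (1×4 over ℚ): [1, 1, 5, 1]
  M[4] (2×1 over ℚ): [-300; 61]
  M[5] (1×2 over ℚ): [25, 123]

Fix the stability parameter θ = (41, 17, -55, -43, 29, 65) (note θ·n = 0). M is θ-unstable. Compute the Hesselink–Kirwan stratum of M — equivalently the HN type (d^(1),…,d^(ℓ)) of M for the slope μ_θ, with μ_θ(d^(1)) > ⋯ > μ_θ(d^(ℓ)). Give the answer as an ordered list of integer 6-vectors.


Interval decomposition of M: I[1,1]^2, I[1,6], I[3,3]^3, I[5,5].
HN type (ℓ=5): μ^(1)=65; μ^(2)=41; μ^(3)=29; μ^(4)=-10; μ^(5)=-55

((0, 0, 0, 0, 0, 1); (2, 0, 0, 0, 0, 0); (0, 0, 0, 0, 2, 0); (1, 1, 1, 1, 0, 0); (0, 0, 3, 0, 0, 0))


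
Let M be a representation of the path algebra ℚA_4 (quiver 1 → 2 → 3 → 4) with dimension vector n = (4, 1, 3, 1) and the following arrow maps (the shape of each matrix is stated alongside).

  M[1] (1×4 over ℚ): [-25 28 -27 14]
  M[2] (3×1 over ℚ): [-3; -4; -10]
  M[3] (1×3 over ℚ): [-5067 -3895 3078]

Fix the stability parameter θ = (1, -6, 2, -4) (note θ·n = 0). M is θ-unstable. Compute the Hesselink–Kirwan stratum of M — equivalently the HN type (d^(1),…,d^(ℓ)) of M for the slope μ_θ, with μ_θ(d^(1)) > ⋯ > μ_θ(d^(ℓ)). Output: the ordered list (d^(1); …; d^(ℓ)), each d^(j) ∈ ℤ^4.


Via rank(M_{q-1}∘⋯∘M_p): M ≅ I[1,1]^3, I[1,4], I[3,3]^2.
μ_θ-semistable layers: μ^(1)=2; μ^(2)=1; μ^(3)=-1; μ^(4)=-5/2

((0, 0, 2, 0); (3, 0, 0, 0); (0, 0, 1, 1); (1, 1, 0, 0))


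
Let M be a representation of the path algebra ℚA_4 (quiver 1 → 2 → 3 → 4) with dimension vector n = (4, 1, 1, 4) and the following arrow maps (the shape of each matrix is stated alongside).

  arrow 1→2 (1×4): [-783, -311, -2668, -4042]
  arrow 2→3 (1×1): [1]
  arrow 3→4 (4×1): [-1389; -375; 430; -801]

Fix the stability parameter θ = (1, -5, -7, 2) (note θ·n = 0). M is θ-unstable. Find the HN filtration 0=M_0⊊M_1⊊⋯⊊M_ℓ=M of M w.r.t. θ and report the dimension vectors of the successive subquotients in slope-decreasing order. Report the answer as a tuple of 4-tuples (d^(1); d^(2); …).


Interval decomposition of M: I[1,1]^3, I[1,4], I[4,4]^3.
HN type (ℓ=3): μ^(1)=2; μ^(2)=1; μ^(3)=-11/3

((0, 0, 0, 4); (3, 0, 0, 0); (1, 1, 1, 0))
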